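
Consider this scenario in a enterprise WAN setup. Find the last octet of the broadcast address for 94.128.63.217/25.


Given: IP = 94.128.63.217, prefix = /25
Host bits = 32 - 25 = 7
Network last octet = 217 AND mask = 128
Host part size = 2^7 - 1 = 127
Broadcast last octet = 128 OR 127 = 255

255


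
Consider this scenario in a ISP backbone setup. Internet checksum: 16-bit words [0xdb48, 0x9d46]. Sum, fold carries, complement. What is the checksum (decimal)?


Given words: [0xdb48, 0x9d46]
Step 1: Sum all words
Raw sum = 56136 + 40262 = 96398
Step 2: Fold carry: (30862 + 1) = 30863
One's complement = ~30863 & 0xFFFF = 34672

34672


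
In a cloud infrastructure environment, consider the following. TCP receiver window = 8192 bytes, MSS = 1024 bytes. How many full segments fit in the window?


Given: RWND = 8192 bytes, MSS = 1024 bytes
Full segments = floor(RWND / MSS)
Full segments = floor(8192 / 1024)
Full segments = floor(8.0) = 8

8


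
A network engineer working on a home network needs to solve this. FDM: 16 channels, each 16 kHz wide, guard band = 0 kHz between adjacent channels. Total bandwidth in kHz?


Given: 16 channels, 16 kHz each, guard = 0 kHz
Channel bandwidth = 16 * 16 = 256 kHz
Guard bands = 15 gaps * 0 kHz = 0 kHz
Total = 256 + 0 = 256 kHz

256


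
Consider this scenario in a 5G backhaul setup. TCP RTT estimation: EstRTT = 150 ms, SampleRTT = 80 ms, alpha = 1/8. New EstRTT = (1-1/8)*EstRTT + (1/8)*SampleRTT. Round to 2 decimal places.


Given: EstRTT = 150 ms, SampleRTT = 80 ms, alpha = 1/8
New EstRTT = (1 - alpha) * EstRTT + alpha * SampleRTT
(7/8) * 150 = 131.25
(1/8) * 80 = 10
New EstRTT = 131.25 + 10 = 141.25 ms -> 141.25 ms (2 dp)

141.25


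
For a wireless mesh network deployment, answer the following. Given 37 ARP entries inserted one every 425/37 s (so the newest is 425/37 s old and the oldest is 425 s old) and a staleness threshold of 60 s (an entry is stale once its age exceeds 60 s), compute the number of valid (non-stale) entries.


Ages are k * 425/37 s for k = 1..37 (spacing = 11.4865 s).
Entry k is valid iff k * 425/37 <= 60 iff k <= 37 * 60 / 425 = 5.2235
n_valid = floor(5.2235) = 5
(n_stale = 37 - 5 = 32)

5


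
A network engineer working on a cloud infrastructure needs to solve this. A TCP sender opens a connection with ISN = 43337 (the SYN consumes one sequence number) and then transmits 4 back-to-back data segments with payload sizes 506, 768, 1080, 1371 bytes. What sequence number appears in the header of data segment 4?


The SYN occupies sequence number ISN = 43337, so the first data byte is ISN + 1 = 43338.
SEQ of data segment i = (ISN + 1) + sum of payload sizes of segments 1..i-1.
Segment 1: SEQ = 43338, payload = 506 bytes
Segment 2: SEQ = 43844, payload = 768 bytes
Segment 3: SEQ = 44612, payload = 1080 bytes
Segment 4: SEQ = 45692, payload = 1371 bytes
SEQ of segment 4 = 43338 + 506 + 768 + 1080 = 45692

45692


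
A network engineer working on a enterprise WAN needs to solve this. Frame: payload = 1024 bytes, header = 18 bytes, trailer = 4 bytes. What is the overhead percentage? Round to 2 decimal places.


Given: payload = 1024 B, header = 18 B, trailer = 4 B
Overhead bytes = header + trailer = 18 + 4 = 22
Total frame = payload + overhead = 1024 + 22 = 1046
Overhead % = 22 / 1046 * 100 = 2.1033% -> 2.10% (2 dp)

2.10


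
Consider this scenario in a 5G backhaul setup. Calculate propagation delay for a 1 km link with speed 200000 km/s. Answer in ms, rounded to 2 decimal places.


Given: distance = 1 km, speed = 200000 km/s
Delay = distance / speed = 1 / 200000 seconds
Delay in ms = 1 * 1000 / 200000
Delay = 0.0050 ms
Rounded to 2 dp = 0.01 ms

0.01


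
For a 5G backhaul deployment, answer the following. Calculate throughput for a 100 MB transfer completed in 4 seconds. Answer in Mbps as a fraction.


Given: file = 100 MB, time = 4 s
File in Mb = 100 * 8 = 800 Mb
Throughput = 800 / 4 Mbps
Throughput = 200 Mbps

200


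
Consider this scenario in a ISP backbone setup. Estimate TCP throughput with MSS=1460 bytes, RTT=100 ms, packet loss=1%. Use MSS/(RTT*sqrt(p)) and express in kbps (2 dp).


Given: MSS = 1460 bytes, RTT = 100 ms, loss = 1%
RTT in seconds = 100 / 1000 = 0.1
Loss rate = 1% = 0.01
sqrt(loss) = sqrt(0.01) = 0.1
Throughput (bytes/s) = 1460 / (0.1 * 0.1) = 146000.0000
Throughput (kbps) = 146000.0000 * 8 / 1000 = 1168.000000 -> 1168.00 kbps (2 dp)

1168.00


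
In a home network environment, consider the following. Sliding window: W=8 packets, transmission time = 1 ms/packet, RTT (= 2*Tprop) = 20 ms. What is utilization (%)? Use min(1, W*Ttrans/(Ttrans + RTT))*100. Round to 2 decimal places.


Given: W = 8, Ttrans = 1 ms, RTT = 20 ms (= 2 * Tprop, Tprop = 10 ms)
Cycle time = Ttrans + RTT = 1 + 20 = 21 ms (first packet sent until its ACK returns)
W * Ttrans = 8 * 1 = 8 ms of sending per cycle
W * Ttrans / (Ttrans + RTT) = 8 / 21 = 0.380952
U = min(1, 0.380952) = 0.380952
U% = 38.10%

38.10


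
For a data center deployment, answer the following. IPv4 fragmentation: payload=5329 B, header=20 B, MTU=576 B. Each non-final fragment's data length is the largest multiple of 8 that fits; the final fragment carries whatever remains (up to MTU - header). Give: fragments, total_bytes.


Max data per non-final fragment = floor((MTU - header)/8)*8 = floor((576 - 20)/8)*8 = floor(556/8)*8 = 552 B
Final fragment needs no 8-byte alignment: it can carry up to MTU - header = 556 B
Non-final fragments needed = ceil((payload - 556) / 552) = ceil(4773/552) = ceil(8.6467) = 9
Number of fragments = 9 + 1 = 10
Fragment sizes (data): 9 * 552 B + 361 B (last, 361 <= 556 OK)
Total bytes sent = payload + n_frags * header = 5329 + 10*20 = 5329 + 200 = 5529 B

10, 5529


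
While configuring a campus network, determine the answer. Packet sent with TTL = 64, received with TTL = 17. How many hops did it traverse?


Given: initial TTL = 64, received TTL = 17
Hops = initial TTL - received TTL
Hops = 64 - 17 = 47

47


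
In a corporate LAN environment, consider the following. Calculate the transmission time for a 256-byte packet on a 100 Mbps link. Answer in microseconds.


Given: packet = 256 bytes, bandwidth = 100 Mbps
Packet in bits = 256 * 8 = 2048 bits
Bandwidth = 100 * 10^6 = 100000000 bps
Time = 2048 / 100000000 seconds
Time in us = 2048 * 10^6 / 100000000 = 20.48

20.48


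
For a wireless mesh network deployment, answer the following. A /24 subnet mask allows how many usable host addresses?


Given: subnet mask /24
Host bits = 32 - 24 = 8
Total addresses = 2^8 = 256
Usable hosts = 256 - 2 (network + broadcast) = 254

254


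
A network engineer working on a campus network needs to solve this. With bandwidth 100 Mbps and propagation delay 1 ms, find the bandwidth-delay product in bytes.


Given: bandwidth = 100 Mbps, delay = 1 ms
BDP in bits = 100 * 10^6 * 1 / 1000
BDP in bits = 100000
BDP in bytes = 100000 / 8 = 12500

12500


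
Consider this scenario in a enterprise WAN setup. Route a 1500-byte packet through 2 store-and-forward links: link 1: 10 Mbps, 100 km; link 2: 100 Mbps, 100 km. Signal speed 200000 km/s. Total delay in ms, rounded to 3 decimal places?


Packet = 1500 bytes = 12000 bits. Store-and-forward: sum (t_trans + t_prop) per link.
Link 1: t_trans = 12000/(10*10^6) s = 1.2000 ms; t_prop = 100/200000 s = 0.5000 ms; subtotal = 1.7000 ms
Link 2: t_trans = 12000/(100*10^6) s = 0.1200 ms; t_prop = 100/200000 s = 0.5000 ms; subtotal = 0.6200 ms
End-to-end = 1.7000 + 0.6200 = 2.3200 ms -> 2.320 ms (3 dp)

2.320


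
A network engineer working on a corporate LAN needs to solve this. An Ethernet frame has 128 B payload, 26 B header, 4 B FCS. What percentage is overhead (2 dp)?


Given: payload = 128 B, header = 26 B, trailer = 4 B
Overhead bytes = header + trailer = 26 + 4 = 30
Total frame = payload + overhead = 128 + 30 = 158
Overhead % = 30 / 158 * 100 = 18.9873% -> 18.99% (2 dp)

18.99


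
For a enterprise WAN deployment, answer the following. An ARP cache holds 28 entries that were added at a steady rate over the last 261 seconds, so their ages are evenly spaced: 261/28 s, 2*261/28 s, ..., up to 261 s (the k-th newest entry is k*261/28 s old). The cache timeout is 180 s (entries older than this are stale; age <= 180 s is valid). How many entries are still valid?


Ages are k * 261/28 s for k = 1..28 (spacing = 9.3214 s).
Entry k is valid iff k * 261/28 <= 180 iff k <= 28 * 180 / 261 = 19.3103
n_valid = floor(19.3103) = 19
(n_stale = 28 - 19 = 9)

19


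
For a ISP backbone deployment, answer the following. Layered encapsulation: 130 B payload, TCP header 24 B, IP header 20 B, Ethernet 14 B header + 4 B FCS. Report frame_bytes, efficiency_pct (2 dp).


TCP segment = 130 + 24 = 154 B
IP packet = 154 + 20 = 174 B
Ethernet frame = 174 + 14 + 4 = 192 B
Efficiency = app / frame = 130 / 192 = 0.677083 = 67.7083% -> 67.71% (2 dp)

192, 67.71


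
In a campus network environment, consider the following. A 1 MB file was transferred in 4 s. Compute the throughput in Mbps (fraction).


Given: file = 1 MB, time = 4 s
File in Mb = 1 * 8 = 8 Mb
Throughput = 8 / 4 Mbps
Throughput = 2 Mbps

2


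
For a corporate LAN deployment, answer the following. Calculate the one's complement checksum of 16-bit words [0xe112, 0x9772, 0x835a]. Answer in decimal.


Given words: [0xe112, 0x9772, 0x835a]
Step 1: Sum all words
Raw sum = 57618 + 38770 + 33626 = 130014
Step 2: Fold carry: (64478 + 1) = 64479
One's complement = ~64479 & 0xFFFF = 1056

1056


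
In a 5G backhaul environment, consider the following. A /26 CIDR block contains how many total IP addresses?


Given: CIDR prefix /26
Host bits = 32 - 26 = 6
Total addresses = 2^6 = 64

64


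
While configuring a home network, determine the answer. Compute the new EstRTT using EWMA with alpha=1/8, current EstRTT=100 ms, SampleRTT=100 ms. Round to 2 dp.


Given: EstRTT = 100 ms, SampleRTT = 100 ms, alpha = 1/8
New EstRTT = (1 - alpha) * EstRTT + alpha * SampleRTT
(7/8) * 100 = 87.5
(1/8) * 100 = 12.5
New EstRTT = 87.5 + 12.5 = 100 ms -> 100.00 ms (2 dp)

100.00


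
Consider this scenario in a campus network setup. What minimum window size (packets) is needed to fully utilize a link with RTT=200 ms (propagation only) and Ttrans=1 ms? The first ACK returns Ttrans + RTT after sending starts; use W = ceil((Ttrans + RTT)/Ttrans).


Given: Ttrans = 1 ms, RTT = 200 ms (= 2 * Tprop, Tprop = 100 ms)
Time until first ACK returns = Ttrans + RTT = 1 + 200 = 201 ms
Need W * Ttrans >= Ttrans + RTT  ->  W >= (Ttrans + RTT) / Ttrans
(Ttrans + RTT) / Ttrans = 201 / 1 = 201
W_min = ceil(201) = 201

201


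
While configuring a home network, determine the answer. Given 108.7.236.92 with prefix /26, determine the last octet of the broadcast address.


Given: IP = 108.7.236.92, prefix = /26
Host bits = 32 - 26 = 6
Network last octet = 92 AND mask = 64
Host part size = 2^6 - 1 = 63
Broadcast last octet = 64 OR 63 = 127

127


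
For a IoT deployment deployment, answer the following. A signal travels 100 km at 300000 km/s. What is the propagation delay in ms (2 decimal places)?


Given: distance = 100 km, speed = 300000 km/s
Delay = distance / speed = 100 / 300000 seconds
Delay in ms = 100 * 1000 / 300000
Delay = 0.3333 ms
Rounded to 2 dp = 0.33 ms

0.33


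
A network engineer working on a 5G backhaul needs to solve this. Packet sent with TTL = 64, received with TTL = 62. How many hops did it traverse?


Given: initial TTL = 64, received TTL = 62
Hops = initial TTL - received TTL
Hops = 64 - 62 = 2

2


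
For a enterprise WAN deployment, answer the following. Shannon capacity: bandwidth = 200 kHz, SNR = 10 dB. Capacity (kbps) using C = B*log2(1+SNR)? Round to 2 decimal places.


Given: B = 200 kHz, SNR = 10 dB
SNR linear = 10^(10/10) = 10
1 + SNR = 11
log2(11) = 3.4594316186
C = 200 * 1000 * 3.4594316186 = 691886.3237 bps
C = 691.886324 kbps -> 691.89 kbps (2 dp)

691.89


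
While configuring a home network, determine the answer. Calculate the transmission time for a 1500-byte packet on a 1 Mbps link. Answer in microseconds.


Given: packet = 1500 bytes, bandwidth = 1 Mbps
Packet in bits = 1500 * 8 = 12000 bits
Bandwidth = 1 * 10^6 = 1000000 bps
Time = 12000 / 1000000 seconds
Time in us = 12000 * 10^6 / 1000000 = 12000

12000


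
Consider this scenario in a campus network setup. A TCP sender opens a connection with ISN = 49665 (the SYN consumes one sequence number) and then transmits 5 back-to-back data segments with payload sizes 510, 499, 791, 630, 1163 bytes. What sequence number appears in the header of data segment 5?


The SYN occupies sequence number ISN = 49665, so the first data byte is ISN + 1 = 49666.
SEQ of data segment i = (ISN + 1) + sum of payload sizes of segments 1..i-1.
Segment 1: SEQ = 49666, payload = 510 bytes
Segment 2: SEQ = 50176, payload = 499 bytes
Segment 3: SEQ = 50675, payload = 791 bytes
Segment 4: SEQ = 51466, payload = 630 bytes
Segment 5: SEQ = 52096, payload = 1163 bytes
SEQ of segment 5 = 49666 + 510 + 499 + 791 + 630 = 52096

52096


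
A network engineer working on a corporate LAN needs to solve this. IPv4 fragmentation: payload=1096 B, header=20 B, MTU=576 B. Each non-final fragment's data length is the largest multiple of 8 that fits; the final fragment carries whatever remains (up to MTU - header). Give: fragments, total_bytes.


Max data per non-final fragment = floor((MTU - header)/8)*8 = floor((576 - 20)/8)*8 = floor(556/8)*8 = 552 B
Final fragment needs no 8-byte alignment: it can carry up to MTU - header = 556 B
Non-final fragments needed = ceil((payload - 556) / 552) = ceil(540/552) = ceil(0.9783) = 1
Number of fragments = 1 + 1 = 2
Fragment sizes (data): 1 * 552 B + 544 B (last, 544 <= 556 OK)
Total bytes sent = payload + n_frags * header = 1096 + 2*20 = 1096 + 40 = 1136 B

2, 1136


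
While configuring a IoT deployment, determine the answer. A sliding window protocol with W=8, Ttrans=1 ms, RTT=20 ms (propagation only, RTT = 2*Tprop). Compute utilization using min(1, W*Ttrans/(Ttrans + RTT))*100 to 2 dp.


Given: W = 8, Ttrans = 1 ms, RTT = 20 ms (= 2 * Tprop, Tprop = 10 ms)
Cycle time = Ttrans + RTT = 1 + 20 = 21 ms (first packet sent until its ACK returns)
W * Ttrans = 8 * 1 = 8 ms of sending per cycle
W * Ttrans / (Ttrans + RTT) = 8 / 21 = 0.380952
U = min(1, 0.380952) = 0.380952
U% = 38.10%

38.10


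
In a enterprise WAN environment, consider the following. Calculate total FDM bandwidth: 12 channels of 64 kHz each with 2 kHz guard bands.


Given: 12 channels, 64 kHz each, guard = 2 kHz
Channel bandwidth = 12 * 64 = 768 kHz
Guard bands = 11 gaps * 2 kHz = 22 kHz
Total = 768 + 22 = 790 kHz

790


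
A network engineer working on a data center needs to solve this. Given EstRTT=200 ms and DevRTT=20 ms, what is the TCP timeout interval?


Given: EstRTT = 200 ms, DevRTT = 20 ms
Timeout = EstRTT + 4 * DevRTT
4 * DevRTT = 4 * 20 = 80
Timeout = 200 + 80 = 280 ms

280


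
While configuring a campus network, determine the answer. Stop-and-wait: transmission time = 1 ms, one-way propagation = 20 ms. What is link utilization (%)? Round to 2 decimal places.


Given: Ttrans = 1 ms, Tprop = 20 ms
RTT = 2 * Tprop = 2 * 20 = 40 ms
U = Ttrans / (Ttrans + RTT)
U = 1 / (1 + 40)
U = 1 / 41 = 0.02439
U% = 2.44%

2.44


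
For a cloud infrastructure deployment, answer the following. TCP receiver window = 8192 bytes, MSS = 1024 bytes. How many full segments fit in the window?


Given: RWND = 8192 bytes, MSS = 1024 bytes
Full segments = floor(RWND / MSS)
Full segments = floor(8192 / 1024)
Full segments = floor(8.0) = 8

8


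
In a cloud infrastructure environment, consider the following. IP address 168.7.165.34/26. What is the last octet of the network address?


Given: IP = 168.7.165.34, prefix = /26
Subnet mask = 255.255.255.192
Last octet of IP: 34
Last octet of mask: 192
Network last octet = 34 AND 192 = 0

0


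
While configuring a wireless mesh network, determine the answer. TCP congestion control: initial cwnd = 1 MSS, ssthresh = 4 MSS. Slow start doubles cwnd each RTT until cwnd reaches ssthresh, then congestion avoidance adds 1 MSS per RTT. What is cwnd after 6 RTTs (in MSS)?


RTT 0: cwnd = 1 MSS (initial)
RTT 1: cwnd = 2 MSS (slow start, doubled)
RTT 2: cwnd = 4 MSS (slow start, doubled)
RTT 3: cwnd = 5 MSS (congestion avoidance, +1)
RTT 4: cwnd = 6 MSS (congestion avoidance, +1)
RTT 5: cwnd = 7 MSS (congestion avoidance, +1)
RTT 6: cwnd = 8 MSS (congestion avoidance, +1)

8


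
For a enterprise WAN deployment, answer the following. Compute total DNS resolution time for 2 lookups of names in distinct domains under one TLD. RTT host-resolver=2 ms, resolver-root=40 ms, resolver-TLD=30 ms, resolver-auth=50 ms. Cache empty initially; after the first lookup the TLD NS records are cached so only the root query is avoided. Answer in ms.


Lookup 1 (cold cache): local + root + TLD + auth = 2 + 40 + 30 + 50 = 122 ms
Lookups 2..2 (TLD NS cached -> skip root; new domain -> still ask TLD and auth): local + TLD + auth = 2 + 30 + 50 = 82 ms each
Remaining 1 lookups: 1 * 82 = 82 ms
Total = 122 + 82 = 204 ms

204


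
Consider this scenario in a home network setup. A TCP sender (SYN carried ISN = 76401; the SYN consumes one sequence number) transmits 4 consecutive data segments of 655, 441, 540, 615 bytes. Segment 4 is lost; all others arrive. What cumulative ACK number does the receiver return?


SYN uses sequence number 76401; first data byte = ISN + 1 = 76402.
Segment 1: SEQ = 76402, len = 655 B, covers [76402, 77056]
Segment 2: SEQ = 77057, len = 441 B, covers [77057, 77497]
Segment 3: SEQ = 77498, len = 540 B, covers [77498, 78037]
Segment 4: SEQ = 78038, len = 615 B, covers [78038, 78652] [LOST]
In-order data received: bytes [76402, 78037] (segments 1..3).
Segment 4 missing -> gap begins at byte 78038.
Cumulative ACK = next expected in-order byte = 76402 + 655 + 441 + 540 = 78038

78038


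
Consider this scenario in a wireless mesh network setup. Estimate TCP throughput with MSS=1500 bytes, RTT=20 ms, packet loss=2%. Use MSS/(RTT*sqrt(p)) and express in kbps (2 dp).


Given: MSS = 1500 bytes, RTT = 20 ms, loss = 2%
RTT in seconds = 20 / 1000 = 0.02
Loss rate = 2% = 0.02
sqrt(loss) = sqrt(0.02) = 0.141421356237
Throughput (bytes/s) = 1500 / (0.02 * 0.141421356237) = 530330.0859
Throughput (kbps) = 530330.0859 * 8 / 1000 = 4242.640687 -> 4242.64 kbps (2 dp)

4242.64


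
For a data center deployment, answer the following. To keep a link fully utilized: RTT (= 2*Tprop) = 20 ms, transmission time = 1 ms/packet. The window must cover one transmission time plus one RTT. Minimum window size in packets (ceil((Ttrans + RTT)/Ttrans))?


Given: Ttrans = 1 ms, RTT = 20 ms (= 2 * Tprop, Tprop = 10 ms)
Time until first ACK returns = Ttrans + RTT = 1 + 20 = 21 ms
Need W * Ttrans >= Ttrans + RTT  ->  W >= (Ttrans + RTT) / Ttrans
(Ttrans + RTT) / Ttrans = 21 / 1 = 21
W_min = ceil(21) = 21

21


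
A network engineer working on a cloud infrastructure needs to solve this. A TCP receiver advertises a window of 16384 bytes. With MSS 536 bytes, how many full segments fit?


Given: RWND = 16384 bytes, MSS = 536 bytes
Full segments = floor(RWND / MSS)
Full segments = floor(16384 / 536)
Full segments = floor(30.5672) = 30

30


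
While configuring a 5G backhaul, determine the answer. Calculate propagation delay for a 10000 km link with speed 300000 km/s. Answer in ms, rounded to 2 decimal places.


Given: distance = 10000 km, speed = 300000 km/s
Delay = distance / speed = 10000 / 300000 seconds
Delay in ms = 10000 * 1000 / 300000
Delay = 33.3333 ms
Rounded to 2 dp = 33.33 ms

33.33


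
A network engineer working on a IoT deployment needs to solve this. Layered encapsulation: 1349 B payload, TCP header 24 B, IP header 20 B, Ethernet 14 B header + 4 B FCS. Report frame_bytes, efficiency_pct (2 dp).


TCP segment = 1349 + 24 = 1373 B
IP packet = 1373 + 20 = 1393 B
Ethernet frame = 1393 + 14 + 4 = 1411 B
Efficiency = app / frame = 1349 / 1411 = 0.956060 = 95.6060% -> 95.61% (2 dp)

1411, 95.61


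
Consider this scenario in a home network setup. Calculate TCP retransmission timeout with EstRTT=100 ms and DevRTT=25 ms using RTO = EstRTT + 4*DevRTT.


Given: EstRTT = 100 ms, DevRTT = 25 ms
Timeout = EstRTT + 4 * DevRTT
4 * DevRTT = 4 * 25 = 100
Timeout = 100 + 100 = 200 ms

200


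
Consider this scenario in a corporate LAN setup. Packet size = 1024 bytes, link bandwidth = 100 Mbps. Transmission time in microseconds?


Given: packet = 1024 bytes, bandwidth = 100 Mbps
Packet in bits = 1024 * 8 = 8192 bits
Bandwidth = 100 * 10^6 = 100000000 bps
Time = 8192 / 100000000 seconds
Time in us = 8192 * 10^6 / 100000000 = 81.92

81.92


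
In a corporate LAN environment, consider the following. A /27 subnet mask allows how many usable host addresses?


Given: subnet mask /27
Host bits = 32 - 27 = 5
Total addresses = 2^5 = 32
Usable hosts = 32 - 2 (network + broadcast) = 30

30


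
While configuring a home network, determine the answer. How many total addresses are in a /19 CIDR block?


Given: CIDR prefix /19
Host bits = 32 - 19 = 13
Total addresses = 2^13 = 8192

8192


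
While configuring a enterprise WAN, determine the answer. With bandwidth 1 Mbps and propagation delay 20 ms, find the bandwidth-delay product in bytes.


Given: bandwidth = 1 Mbps, delay = 20 ms
BDP in bits = 1 * 10^6 * 20 / 1000
BDP in bits = 20000
BDP in bytes = 20000 / 8 = 2500

2500


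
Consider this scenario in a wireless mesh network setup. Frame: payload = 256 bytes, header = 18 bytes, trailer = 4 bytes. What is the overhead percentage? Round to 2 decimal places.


Given: payload = 256 B, header = 18 B, trailer = 4 B
Overhead bytes = header + trailer = 18 + 4 = 22
Total frame = payload + overhead = 256 + 22 = 278
Overhead % = 22 / 278 * 100 = 7.9137% -> 7.91% (2 dp)

7.91


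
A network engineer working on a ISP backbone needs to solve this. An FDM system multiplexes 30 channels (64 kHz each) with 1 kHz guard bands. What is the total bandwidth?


Given: 30 channels, 64 kHz each, guard = 1 kHz
Channel bandwidth = 30 * 64 = 1920 kHz
Guard bands = 29 gaps * 1 kHz = 29 kHz
Total = 1920 + 29 = 1949 kHz

1949


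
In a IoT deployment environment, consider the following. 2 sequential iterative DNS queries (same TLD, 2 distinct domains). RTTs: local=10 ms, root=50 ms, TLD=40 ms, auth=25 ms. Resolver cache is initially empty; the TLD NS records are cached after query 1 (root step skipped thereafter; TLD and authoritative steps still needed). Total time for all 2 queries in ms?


Lookup 1 (cold cache): local + root + TLD + auth = 10 + 50 + 40 + 25 = 125 ms
Lookups 2..2 (TLD NS cached -> skip root; new domain -> still ask TLD and auth): local + TLD + auth = 10 + 40 + 25 = 75 ms each
Remaining 1 lookups: 1 * 75 = 75 ms
Total = 125 + 75 = 200 ms

200


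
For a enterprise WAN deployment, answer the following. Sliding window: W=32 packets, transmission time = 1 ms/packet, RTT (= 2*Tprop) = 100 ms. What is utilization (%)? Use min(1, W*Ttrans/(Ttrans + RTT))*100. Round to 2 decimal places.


Given: W = 32, Ttrans = 1 ms, RTT = 100 ms (= 2 * Tprop, Tprop = 50 ms)
Cycle time = Ttrans + RTT = 1 + 100 = 101 ms (first packet sent until its ACK returns)
W * Ttrans = 32 * 1 = 32 ms of sending per cycle
W * Ttrans / (Ttrans + RTT) = 32 / 101 = 0.316832
U = min(1, 0.316832) = 0.316832
U% = 31.68%

31.68


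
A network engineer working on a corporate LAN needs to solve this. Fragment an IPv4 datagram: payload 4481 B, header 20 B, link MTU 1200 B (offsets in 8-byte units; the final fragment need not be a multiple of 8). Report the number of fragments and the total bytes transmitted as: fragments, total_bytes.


Max data per non-final fragment = floor((MTU - header)/8)*8 = floor((1200 - 20)/8)*8 = floor(1180/8)*8 = 1176 B
Final fragment needs no 8-byte alignment: it can carry up to MTU - header = 1180 B
Non-final fragments needed = ceil((payload - 1180) / 1176) = ceil(3301/1176) = ceil(2.8070) = 3
Number of fragments = 3 + 1 = 4
Fragment sizes (data): 3 * 1176 B + 953 B (last, 953 <= 1180 OK)
Total bytes sent = payload + n_frags * header = 4481 + 4*20 = 4481 + 80 = 4561 B

4, 4561


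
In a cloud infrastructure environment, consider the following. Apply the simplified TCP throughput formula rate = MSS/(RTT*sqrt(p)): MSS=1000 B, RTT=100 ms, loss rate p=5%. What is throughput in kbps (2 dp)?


Given: MSS = 1000 bytes, RTT = 100 ms, loss = 5%
RTT in seconds = 100 / 1000 = 0.1
Loss rate = 5% = 0.05
sqrt(loss) = sqrt(0.05) = 0.223606797750
Throughput (bytes/s) = 1000 / (0.1 * 0.223606797750) = 44721.3595
Throughput (kbps) = 44721.3595 * 8 / 1000 = 357.770876 -> 357.77 kbps (2 dp)

357.77


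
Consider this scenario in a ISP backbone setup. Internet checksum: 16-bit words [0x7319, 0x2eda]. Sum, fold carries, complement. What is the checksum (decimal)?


Given words: [0x7319, 0x2eda]
Step 1: Sum all words
Raw sum = 29465 + 11994 = 41459
One's complement = ~41459 & 0xFFFF = 24076

24076


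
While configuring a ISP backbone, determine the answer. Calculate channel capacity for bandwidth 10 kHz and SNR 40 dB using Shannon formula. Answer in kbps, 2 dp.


Given: B = 10 kHz, SNR = 40 dB
SNR linear = 10^(40/10) = 10000
1 + SNR = 10001
log2(10001) = 13.2878566418
C = 10 * 1000 * 13.2878566418 = 132878.5664 bps
C = 132.878566 kbps -> 132.88 kbps (2 dp)

132.88


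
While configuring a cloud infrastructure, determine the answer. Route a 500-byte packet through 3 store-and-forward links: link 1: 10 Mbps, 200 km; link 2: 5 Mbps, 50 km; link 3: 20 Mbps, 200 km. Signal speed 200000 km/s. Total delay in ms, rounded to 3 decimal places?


Packet = 500 bytes = 4000 bits. Store-and-forward: sum (t_trans + t_prop) per link.
Link 1: t_trans = 4000/(10*10^6) s = 0.4000 ms; t_prop = 200/200000 s = 1.0000 ms; subtotal = 1.4000 ms
Link 2: t_trans = 4000/(5*10^6) s = 0.8000 ms; t_prop = 50/200000 s = 0.2500 ms; subtotal = 1.0500 ms
Link 3: t_trans = 4000/(20*10^6) s = 0.2000 ms; t_prop = 200/200000 s = 1.0000 ms; subtotal = 1.2000 ms
End-to-end = 1.4000 + 1.0500 + 1.2000 = 3.6500 ms -> 3.650 ms (3 dp)

3.650


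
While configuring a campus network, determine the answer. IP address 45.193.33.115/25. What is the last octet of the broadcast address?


Given: IP = 45.193.33.115, prefix = /25
Host bits = 32 - 25 = 7
Network last octet = 115 AND mask = 0
Host part size = 2^7 - 1 = 127
Broadcast last octet = 0 OR 127 = 127

127


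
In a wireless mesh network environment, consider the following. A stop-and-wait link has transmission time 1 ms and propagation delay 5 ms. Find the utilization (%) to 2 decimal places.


Given: Ttrans = 1 ms, Tprop = 5 ms
RTT = 2 * Tprop = 2 * 5 = 10 ms
U = Ttrans / (Ttrans + RTT)
U = 1 / (1 + 10)
U = 1 / 11 = 0.090909
U% = 9.09%

9.09


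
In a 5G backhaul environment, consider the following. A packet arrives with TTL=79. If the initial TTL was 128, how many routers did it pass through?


Given: initial TTL = 128, received TTL = 79
Hops = initial TTL - received TTL
Hops = 128 - 79 = 49

49


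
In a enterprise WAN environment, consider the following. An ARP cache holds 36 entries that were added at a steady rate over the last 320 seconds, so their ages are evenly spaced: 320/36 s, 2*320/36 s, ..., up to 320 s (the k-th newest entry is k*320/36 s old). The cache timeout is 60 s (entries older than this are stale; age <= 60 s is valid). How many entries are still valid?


Ages are k * 320/36 s for k = 1..36 (spacing = 8.8889 s).
Entry k is valid iff k * 320/36 <= 60 iff k <= 36 * 60 / 320 = 6.7500
n_valid = floor(6.7500) = 6
(n_stale = 36 - 6 = 30)

6


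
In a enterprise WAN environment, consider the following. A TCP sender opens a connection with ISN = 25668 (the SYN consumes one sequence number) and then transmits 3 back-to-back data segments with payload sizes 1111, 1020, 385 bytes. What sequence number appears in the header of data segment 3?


The SYN occupies sequence number ISN = 25668, so the first data byte is ISN + 1 = 25669.
SEQ of data segment i = (ISN + 1) + sum of payload sizes of segments 1..i-1.
Segment 1: SEQ = 25669, payload = 1111 bytes
Segment 2: SEQ = 26780, payload = 1020 bytes
Segment 3: SEQ = 27800, payload = 385 bytes
SEQ of segment 3 = 25669 + 1111 + 1020 = 27800

27800


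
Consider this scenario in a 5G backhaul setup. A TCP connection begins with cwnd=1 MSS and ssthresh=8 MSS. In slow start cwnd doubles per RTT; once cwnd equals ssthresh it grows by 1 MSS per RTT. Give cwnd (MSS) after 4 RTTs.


RTT 0: cwnd = 1 MSS (initial)
RTT 1: cwnd = 2 MSS (slow start, doubled)
RTT 2: cwnd = 4 MSS (slow start, doubled)
RTT 3: cwnd = 8 MSS (slow start, doubled)
RTT 4: cwnd = 9 MSS (congestion avoidance, +1)

9


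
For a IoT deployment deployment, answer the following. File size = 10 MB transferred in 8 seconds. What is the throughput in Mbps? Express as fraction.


Given: file = 10 MB, time = 8 s
File in Mb = 10 * 8 = 80 Mb
Throughput = 80 / 8 Mbps
Throughput = 10 Mbps

10


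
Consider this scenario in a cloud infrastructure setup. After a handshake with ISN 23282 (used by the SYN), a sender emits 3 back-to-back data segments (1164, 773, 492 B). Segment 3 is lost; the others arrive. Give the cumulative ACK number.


SYN uses sequence number 23282; first data byte = ISN + 1 = 23283.
Segment 1: SEQ = 23283, len = 1164 B, covers [23283, 24446]
Segment 2: SEQ = 24447, len = 773 B, covers [24447, 25219]
Segment 3: SEQ = 25220, len = 492 B, covers [25220, 25711] [LOST]
In-order data received: bytes [23283, 25219] (segments 1..2).
Segment 3 missing -> gap begins at byte 25220.
Cumulative ACK = next expected in-order byte = 23283 + 1164 + 773 = 25220

25220


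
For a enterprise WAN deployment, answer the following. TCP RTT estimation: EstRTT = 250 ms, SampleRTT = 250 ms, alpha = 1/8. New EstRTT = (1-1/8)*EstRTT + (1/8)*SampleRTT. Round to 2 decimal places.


Given: EstRTT = 250 ms, SampleRTT = 250 ms, alpha = 1/8
New EstRTT = (1 - alpha) * EstRTT + alpha * SampleRTT
(7/8) * 250 = 218.75
(1/8) * 250 = 31.25
New EstRTT = 218.75 + 31.25 = 250 ms -> 250.00 ms (2 dp)

250.00


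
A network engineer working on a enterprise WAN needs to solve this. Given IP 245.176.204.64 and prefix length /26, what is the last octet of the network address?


Given: IP = 245.176.204.64, prefix = /26
Subnet mask = 255.255.255.192
Last octet of IP: 64
Last octet of mask: 192
Network last octet = 64 AND 192 = 64

64


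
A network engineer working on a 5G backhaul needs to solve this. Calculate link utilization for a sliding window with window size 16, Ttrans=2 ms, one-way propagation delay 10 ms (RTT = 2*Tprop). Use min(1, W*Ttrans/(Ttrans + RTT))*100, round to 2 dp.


Given: W = 16, Ttrans = 2 ms, RTT = 20 ms (= 2 * Tprop, Tprop = 10 ms)
Cycle time = Ttrans + RTT = 2 + 20 = 22 ms (first packet sent until its ACK returns)
W * Ttrans = 16 * 2 = 32 ms of sending per cycle
W * Ttrans / (Ttrans + RTT) = 32 / 22 = 1.454545
U = min(1, 1.454545) = 1.000000
U% = 100.00%

100.00


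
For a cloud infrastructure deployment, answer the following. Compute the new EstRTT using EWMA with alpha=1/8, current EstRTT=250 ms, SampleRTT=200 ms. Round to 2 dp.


Given: EstRTT = 250 ms, SampleRTT = 200 ms, alpha = 1/8
New EstRTT = (1 - alpha) * EstRTT + alpha * SampleRTT
(7/8) * 250 = 218.75
(1/8) * 200 = 25
New EstRTT = 218.75 + 25 = 243.75 ms -> 243.75 ms (2 dp)

243.75


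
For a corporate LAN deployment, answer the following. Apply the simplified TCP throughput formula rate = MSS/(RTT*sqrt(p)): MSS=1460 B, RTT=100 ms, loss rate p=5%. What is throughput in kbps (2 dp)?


Given: MSS = 1460 bytes, RTT = 100 ms, loss = 5%
RTT in seconds = 100 / 1000 = 0.1
Loss rate = 5% = 0.05
sqrt(loss) = sqrt(0.05) = 0.223606797750
Throughput (bytes/s) = 1460 / (0.1 * 0.223606797750) = 65293.1849
Throughput (kbps) = 65293.1849 * 8 / 1000 = 522.345480 -> 522.35 kbps (2 dp)

522.35


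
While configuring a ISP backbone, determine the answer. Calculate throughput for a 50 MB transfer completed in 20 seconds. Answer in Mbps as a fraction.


Given: file = 50 MB, time = 20 s
File in Mb = 50 * 8 = 400 Mb
Throughput = 400 / 20 Mbps
Throughput = 20 Mbps

20


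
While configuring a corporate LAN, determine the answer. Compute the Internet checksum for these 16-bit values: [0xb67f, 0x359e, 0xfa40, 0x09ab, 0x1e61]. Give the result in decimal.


Given words: [0xb67f, 0x359e, 0xfa40, 0x09ab, 0x1e61]
Step 1: Sum all words
Raw sum = 46719 + 13726 + 64064 + 2475 + 7777 = 134761
Step 2: Fold carry: (3689 + 2) = 3691
One's complement = ~3691 & 0xFFFF = 61844

61844


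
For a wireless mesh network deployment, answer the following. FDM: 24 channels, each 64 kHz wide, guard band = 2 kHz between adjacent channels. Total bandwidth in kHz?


Given: 24 channels, 64 kHz each, guard = 2 kHz
Channel bandwidth = 24 * 64 = 1536 kHz
Guard bands = 23 gaps * 2 kHz = 46 kHz
Total = 1536 + 46 = 1582 kHz

1582


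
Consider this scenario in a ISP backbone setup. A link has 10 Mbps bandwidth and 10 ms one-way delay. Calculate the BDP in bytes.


Given: bandwidth = 10 Mbps, delay = 10 ms
BDP in bits = 10 * 10^6 * 10 / 1000
BDP in bits = 100000
BDP in bytes = 100000 / 8 = 12500

12500


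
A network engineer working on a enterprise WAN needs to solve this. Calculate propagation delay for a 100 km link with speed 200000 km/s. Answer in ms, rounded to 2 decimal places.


Given: distance = 100 km, speed = 200000 km/s
Delay = distance / speed = 100 / 200000 seconds
Delay in ms = 100 * 1000 / 200000
Delay = 0.5000 ms
Rounded to 2 dp = 0.50 ms

0.50


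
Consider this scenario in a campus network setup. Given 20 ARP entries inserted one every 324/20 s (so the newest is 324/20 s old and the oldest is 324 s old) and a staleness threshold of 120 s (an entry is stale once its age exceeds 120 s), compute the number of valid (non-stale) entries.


Ages are k * 324/20 s for k = 1..20 (spacing = 16.2000 s).
Entry k is valid iff k * 324/20 <= 120 iff k <= 20 * 120 / 324 = 7.4074
n_valid = floor(7.4074) = 7
(n_stale = 20 - 7 = 13)

7


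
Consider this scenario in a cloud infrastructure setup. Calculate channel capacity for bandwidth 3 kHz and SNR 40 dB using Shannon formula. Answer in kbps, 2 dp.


Given: B = 3 kHz, SNR = 40 dB
SNR linear = 10^(40/10) = 10000
1 + SNR = 10001
log2(10001) = 13.2878566418
C = 3 * 1000 * 13.2878566418 = 39863.5699 bps
C = 39.863570 kbps -> 39.86 kbps (2 dp)

39.86


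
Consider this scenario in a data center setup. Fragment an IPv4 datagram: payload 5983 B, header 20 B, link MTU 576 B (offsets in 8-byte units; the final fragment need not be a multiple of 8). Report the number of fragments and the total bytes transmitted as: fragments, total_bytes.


Max data per non-final fragment = floor((MTU - header)/8)*8 = floor((576 - 20)/8)*8 = floor(556/8)*8 = 552 B
Final fragment needs no 8-byte alignment: it can carry up to MTU - header = 556 B
Non-final fragments needed = ceil((payload - 556) / 552) = ceil(5427/552) = ceil(9.8315) = 10
Number of fragments = 10 + 1 = 11
Fragment sizes (data): 10 * 552 B + 463 B (last, 463 <= 556 OK)
Total bytes sent = payload + n_frags * header = 5983 + 11*20 = 5983 + 220 = 6203 B

11, 6203


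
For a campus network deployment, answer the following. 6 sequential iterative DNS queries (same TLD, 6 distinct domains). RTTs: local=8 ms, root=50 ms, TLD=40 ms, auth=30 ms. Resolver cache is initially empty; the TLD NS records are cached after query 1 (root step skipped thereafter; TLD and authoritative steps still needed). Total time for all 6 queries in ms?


Lookup 1 (cold cache): local + root + TLD + auth = 8 + 50 + 40 + 30 = 128 ms
Lookups 2..6 (TLD NS cached -> skip root; new domain -> still ask TLD and auth): local + TLD + auth = 8 + 40 + 30 = 78 ms each
Remaining 5 lookups: 5 * 78 = 390 ms
Total = 128 + 390 = 518 ms

518


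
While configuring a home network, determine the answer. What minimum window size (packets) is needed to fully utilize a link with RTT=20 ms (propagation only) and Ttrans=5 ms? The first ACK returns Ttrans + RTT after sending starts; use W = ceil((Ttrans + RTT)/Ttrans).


Given: Ttrans = 5 ms, RTT = 20 ms (= 2 * Tprop, Tprop = 10 ms)
Time until first ACK returns = Ttrans + RTT = 5 + 20 = 25 ms
Need W * Ttrans >= Ttrans + RTT  ->  W >= (Ttrans + RTT) / Ttrans
(Ttrans + RTT) / Ttrans = 25 / 5 = 5
W_min = ceil(5) = 5

5


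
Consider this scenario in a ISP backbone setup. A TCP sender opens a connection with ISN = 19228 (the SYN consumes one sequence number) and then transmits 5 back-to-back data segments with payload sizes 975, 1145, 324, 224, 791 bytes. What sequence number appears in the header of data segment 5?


The SYN occupies sequence number ISN = 19228, so the first data byte is ISN + 1 = 19229.
SEQ of data segment i = (ISN + 1) + sum of payload sizes of segments 1..i-1.
Segment 1: SEQ = 19229, payload = 975 bytes
Segment 2: SEQ = 20204, payload = 1145 bytes
Segment 3: SEQ = 21349, payload = 324 bytes
Segment 4: SEQ = 21673, payload = 224 bytes
Segment 5: SEQ = 21897, payload = 791 bytes
SEQ of segment 5 = 19229 + 975 + 1145 + 324 + 224 = 21897

21897


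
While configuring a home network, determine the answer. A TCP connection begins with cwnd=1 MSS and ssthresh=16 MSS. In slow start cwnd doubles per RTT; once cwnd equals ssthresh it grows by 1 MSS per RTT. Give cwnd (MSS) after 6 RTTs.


RTT 0: cwnd = 1 MSS (initial)
RTT 1: cwnd = 2 MSS (slow start, doubled)
RTT 2: cwnd = 4 MSS (slow start, doubled)
RTT 3: cwnd = 8 MSS (slow start, doubled)
RTT 4: cwnd = 16 MSS (slow start, doubled)
RTT 5: cwnd = 17 MSS (congestion avoidance, +1)
RTT 6: cwnd = 18 MSS (congestion avoidance, +1)

18


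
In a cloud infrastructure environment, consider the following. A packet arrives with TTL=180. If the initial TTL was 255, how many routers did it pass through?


Given: initial TTL = 255, received TTL = 180
Hops = initial TTL - received TTL
Hops = 255 - 180 = 75

75


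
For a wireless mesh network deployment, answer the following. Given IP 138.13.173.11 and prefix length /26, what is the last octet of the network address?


Given: IP = 138.13.173.11, prefix = /26
Subnet mask = 255.255.255.192
Last octet of IP: 11
Last octet of mask: 192
Network last octet = 11 AND 192 = 0

0


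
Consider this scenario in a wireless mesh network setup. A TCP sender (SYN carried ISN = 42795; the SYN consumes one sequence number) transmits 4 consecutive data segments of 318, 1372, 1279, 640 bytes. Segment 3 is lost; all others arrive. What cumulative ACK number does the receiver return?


SYN uses sequence number 42795; first data byte = ISN + 1 = 42796.
Segment 1: SEQ = 42796, len = 318 B, covers [42796, 43113]
Segment 2: SEQ = 43114, len = 1372 B, covers [43114, 44485]
Segment 3: SEQ = 44486, len = 1279 B, covers [44486, 45764] [LOST]
Segment 4: SEQ = 45765, len = 640 B, covers [45765, 46404]
In-order data received: bytes [42796, 44485] (segments 1..2).
Segment 3 missing -> gap begins at byte 44486; later segments buffered out of order.
Cumulative ACK = next expected in-order byte = 42796 + 318 + 1372 = 44486

44486


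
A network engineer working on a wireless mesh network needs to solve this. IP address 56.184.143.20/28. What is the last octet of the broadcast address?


Given: IP = 56.184.143.20, prefix = /28
Host bits = 32 - 28 = 4
Network last octet = 20 AND mask = 16
Host part size = 2^4 - 1 = 15
Broadcast last octet = 16 OR 15 = 31

31


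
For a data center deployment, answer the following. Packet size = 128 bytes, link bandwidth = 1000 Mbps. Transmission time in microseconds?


Given: packet = 128 bytes, bandwidth = 1000 Mbps
Packet in bits = 128 * 8 = 1024 bits
Bandwidth = 1000 * 10^6 = 1000000000 bps
Time = 1024 / 1000000000 seconds
Time in us = 1024 * 10^6 / 1000000000 = 1.024

1.024


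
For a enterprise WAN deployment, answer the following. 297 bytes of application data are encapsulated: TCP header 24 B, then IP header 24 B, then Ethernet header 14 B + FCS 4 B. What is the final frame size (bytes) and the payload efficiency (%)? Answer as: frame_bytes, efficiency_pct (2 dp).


TCP segment = 297 + 24 = 321 B
IP packet = 321 + 24 = 345 B
Ethernet frame = 345 + 14 + 4 = 363 B
Efficiency = app / frame = 297 / 363 = 0.818182 = 81.8182% -> 81.82% (2 dp)

363, 81.82
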